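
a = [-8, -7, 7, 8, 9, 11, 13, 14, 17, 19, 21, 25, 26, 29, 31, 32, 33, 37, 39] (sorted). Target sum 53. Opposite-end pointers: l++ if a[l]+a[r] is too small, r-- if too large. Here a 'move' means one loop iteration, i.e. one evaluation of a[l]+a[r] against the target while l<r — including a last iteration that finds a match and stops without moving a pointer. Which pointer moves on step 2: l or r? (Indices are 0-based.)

[0,18] -8+39=31 <53 → l++
[1,18] -7+39=32 <53 → l++

l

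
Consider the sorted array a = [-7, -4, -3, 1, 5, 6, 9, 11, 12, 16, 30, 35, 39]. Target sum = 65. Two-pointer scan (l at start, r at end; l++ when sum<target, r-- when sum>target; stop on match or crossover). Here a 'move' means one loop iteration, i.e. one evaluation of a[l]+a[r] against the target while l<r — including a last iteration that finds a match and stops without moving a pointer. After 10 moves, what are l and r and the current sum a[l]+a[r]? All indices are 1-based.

[1,13] -7+39=32 <65 → l++
[2,13] -4+39=35 <65 → l++
[3,13] -3+39=36 <65 → l++
[4,13] 1+39=40 <65 → l++
[5,13] 5+39=44 <65 → l++
[6,13] 6+39=45 <65 → l++
[7,13] 9+39=48 <65 → l++
[8,13] 11+39=50 <65 → l++
[9,13] 12+39=51 <65 → l++
[10,13] 16+39=55 <65 → l++

l=11, r=13, sum=69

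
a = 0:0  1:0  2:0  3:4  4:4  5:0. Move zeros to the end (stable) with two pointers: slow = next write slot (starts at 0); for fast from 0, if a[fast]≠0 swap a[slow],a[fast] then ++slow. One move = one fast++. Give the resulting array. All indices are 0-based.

(s=0,f=0) a[fast]=0 → fast++
(s=0,f=1) a[fast]=0 → fast++
(s=0,f=2) a[fast]=0 → fast++
(s=0,f=3) a[fast]=4≠0 swap→a[0]=4 → slow++,fast++
(s=1,f=4) a[fast]=4≠0 swap→a[1]=4 → slow++,fast++
(s=2,f=5) a[fast]=0 → fast++

[4, 4, 0, 0, 0, 0]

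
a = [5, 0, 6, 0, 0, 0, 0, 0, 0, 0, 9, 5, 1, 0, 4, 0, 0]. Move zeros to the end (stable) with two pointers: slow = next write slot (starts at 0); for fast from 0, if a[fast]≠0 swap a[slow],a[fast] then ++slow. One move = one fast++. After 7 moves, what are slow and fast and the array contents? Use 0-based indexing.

(s=0,f=0) a[fast]=5≠0 swap→a[0]=5 → slow++,fast++
(s=1,f=1) a[fast]=0 → fast++
(s=1,f=2) a[fast]=6≠0 swap→a[1]=6 → slow++,fast++
(s=2,f=3) a[fast]=0 → fast++
(s=2,f=4) a[fast]=0 → fast++
(s=2,f=5) a[fast]=0 → fast++
(s=2,f=6) a[fast]=0 → fast++

slow=2, fast=7, a=[5, 6, 0, 0, 0, 0, 0, 0, 0, 0, 9, 5, 1, 0, 4, 0, 0]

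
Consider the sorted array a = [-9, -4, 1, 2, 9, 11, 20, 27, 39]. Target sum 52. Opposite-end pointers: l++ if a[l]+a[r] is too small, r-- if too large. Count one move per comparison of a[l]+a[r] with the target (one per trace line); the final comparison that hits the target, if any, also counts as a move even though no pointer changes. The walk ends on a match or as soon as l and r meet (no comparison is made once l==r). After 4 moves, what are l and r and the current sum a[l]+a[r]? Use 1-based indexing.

l=5, r=9, sum=48

l=1 r=9: -9+39=30 <52, l++
l=2 r=9: -4+39=35 <52, l++
l=3 r=9: 1+39=40 <52, l++
l=4 r=9: 2+39=41 <52, l++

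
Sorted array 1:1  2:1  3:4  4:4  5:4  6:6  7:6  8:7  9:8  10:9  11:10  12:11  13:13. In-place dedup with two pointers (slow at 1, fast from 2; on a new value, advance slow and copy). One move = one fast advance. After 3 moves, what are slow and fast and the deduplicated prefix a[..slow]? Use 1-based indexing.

slow=1 fast=2: a[fast]=1=a[slow] dup, fast++
slow=1 fast=3: a[fast]=4≠a[slow]=1 write a[2]=4, slow++,fast++
slow=2 fast=4: a[fast]=4=a[slow] dup, fast++

slow=2, fast=5, prefix=[1, 4]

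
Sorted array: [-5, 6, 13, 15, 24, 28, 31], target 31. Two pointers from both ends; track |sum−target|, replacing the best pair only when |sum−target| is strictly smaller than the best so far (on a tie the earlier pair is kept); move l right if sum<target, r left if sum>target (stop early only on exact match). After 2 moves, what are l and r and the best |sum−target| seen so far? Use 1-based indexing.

l=1 r=7: -5+31=26 d=5 *, l++
l=2 r=7: 6+31=37 d=6, r--

l=2, r=6, best |Δ|=5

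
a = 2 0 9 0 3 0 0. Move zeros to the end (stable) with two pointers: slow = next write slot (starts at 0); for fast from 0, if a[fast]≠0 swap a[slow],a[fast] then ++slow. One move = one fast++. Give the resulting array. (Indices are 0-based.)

(s=0,f=0) a[fast]=2≠0 swap→a[0]=2 → slow++,fast++
(s=1,f=1) a[fast]=0 → fast++
(s=1,f=2) a[fast]=9≠0 swap→a[1]=9 → slow++,fast++
(s=2,f=3) a[fast]=0 → fast++
(s=2,f=4) a[fast]=3≠0 swap→a[2]=3 → slow++,fast++
(s=3,f=5) a[fast]=0 → fast++
(s=3,f=6) a[fast]=0 → fast++

[2, 9, 3, 0, 0, 0, 0]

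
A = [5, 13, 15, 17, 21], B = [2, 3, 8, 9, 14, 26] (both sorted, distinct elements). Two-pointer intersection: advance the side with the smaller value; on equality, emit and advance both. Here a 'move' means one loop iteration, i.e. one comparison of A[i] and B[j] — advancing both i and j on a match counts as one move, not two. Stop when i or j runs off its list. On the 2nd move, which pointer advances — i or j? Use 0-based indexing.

j

[i=0,j=0] 5>2 → j++
[i=0,j=1] 5>3 → j++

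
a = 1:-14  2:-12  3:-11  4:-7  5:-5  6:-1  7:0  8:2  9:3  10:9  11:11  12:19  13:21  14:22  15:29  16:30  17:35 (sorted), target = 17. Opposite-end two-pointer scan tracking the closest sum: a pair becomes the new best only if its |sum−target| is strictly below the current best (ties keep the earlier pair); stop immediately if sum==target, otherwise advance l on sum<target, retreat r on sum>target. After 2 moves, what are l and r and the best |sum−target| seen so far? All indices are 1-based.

l=2, r=16, best |Δ|=1

[1,17] -14+35=21 d=4 * → r--
[1,16] -14+30=16 d=1 * → l++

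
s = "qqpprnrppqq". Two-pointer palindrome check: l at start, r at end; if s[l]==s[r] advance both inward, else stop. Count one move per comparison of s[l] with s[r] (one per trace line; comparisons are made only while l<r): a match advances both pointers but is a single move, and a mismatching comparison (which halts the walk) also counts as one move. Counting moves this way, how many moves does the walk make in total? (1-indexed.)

[1,11] 'q'=='q' → l++,r--
[2,10] 'q'=='q' → l++,r--
[3,9] 'p'=='p' → l++,r--
[4,8] 'p'=='p' → l++,r--
[5,7] 'r'=='r' → l++,r--

5 moves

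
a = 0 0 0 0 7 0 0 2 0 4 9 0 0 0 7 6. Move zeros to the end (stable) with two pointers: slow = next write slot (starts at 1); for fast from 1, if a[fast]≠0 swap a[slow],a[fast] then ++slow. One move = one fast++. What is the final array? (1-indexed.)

(s=1,f=1) a[fast]=0 → fast++
(s=1,f=2) a[fast]=0 → fast++
(s=1,f=3) a[fast]=0 → fast++
(s=1,f=4) a[fast]=0 → fast++
(s=1,f=5) a[fast]=7≠0 swap→a[1]=7 → slow++,fast++
(s=2,f=6) a[fast]=0 → fast++
(s=2,f=7) a[fast]=0 → fast++
(s=2,f=8) a[fast]=2≠0 swap→a[2]=2 → slow++,fast++
(s=3,f=9) a[fast]=0 → fast++
(s=3,f=10) a[fast]=4≠0 swap→a[3]=4 → slow++,fast++
(s=4,f=11) a[fast]=9≠0 swap→a[4]=9 → slow++,fast++
(s=5,f=12) a[fast]=0 → fast++
(s=5,f=13) a[fast]=0 → fast++
(s=5,f=14) a[fast]=0 → fast++
(s=5,f=15) a[fast]=7≠0 swap→a[5]=7 → slow++,fast++
(s=6,f=16) a[fast]=6≠0 swap→a[6]=6 → slow++,fast++

[7, 2, 4, 9, 7, 6, 0, 0, 0, 0, 0, 0, 0, 0, 0, 0]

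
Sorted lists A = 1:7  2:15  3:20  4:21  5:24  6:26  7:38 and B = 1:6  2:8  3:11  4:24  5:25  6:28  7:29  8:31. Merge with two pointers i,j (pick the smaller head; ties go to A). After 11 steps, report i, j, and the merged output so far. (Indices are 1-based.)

i=7, j=6, merged so far=[6, 7, 8, 11, 15, 20, 21, 24, 24, 25, 26]

i=1 j=1: A[i]=7>B[j]=6 take 6, j++
i=1 j=2: A[i]=7<=B[j]=8 take 7, i++
i=2 j=2: A[i]=15>B[j]=8 take 8, j++
i=2 j=3: A[i]=15>B[j]=11 take 11, j++
i=2 j=4: A[i]=15<=B[j]=24 take 15, i++
i=3 j=4: A[i]=20<=B[j]=24 take 20, i++
i=4 j=4: A[i]=21<=B[j]=24 take 21, i++
i=5 j=4: A[i]=24<=B[j]=24 take 24, i++
i=6 j=4: A[i]=26>B[j]=24 take 24, j++
i=6 j=5: A[i]=26>B[j]=25 take 25, j++
i=6 j=6: A[i]=26<=B[j]=28 take 26, i++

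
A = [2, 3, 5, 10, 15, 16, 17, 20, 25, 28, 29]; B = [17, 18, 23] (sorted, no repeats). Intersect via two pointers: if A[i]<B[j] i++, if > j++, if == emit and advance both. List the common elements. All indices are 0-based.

i=0 j=0: 2<17, i++
i=1 j=0: 3<17, i++
i=2 j=0: 5<17, i++
i=3 j=0: 10<17, i++
i=4 j=0: 15<17, i++
i=5 j=0: 16<17, i++
i=6 j=0: 17==17 emit, i++,j++
i=7 j=1: 20>18, j++
i=7 j=2: 20<23, i++
i=8 j=2: 25>23, j++

intersection = [17]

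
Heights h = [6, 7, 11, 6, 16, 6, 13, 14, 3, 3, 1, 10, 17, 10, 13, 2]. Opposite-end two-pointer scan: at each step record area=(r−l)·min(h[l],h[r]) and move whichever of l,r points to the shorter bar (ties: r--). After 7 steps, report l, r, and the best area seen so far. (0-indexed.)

[0,15] min(6,2)*15=30 best=30 * → r--
[0,14] min(6,13)*14=84 best=84 * → l++
[1,14] min(7,13)*13=91 best=91 * → l++
[2,14] min(11,13)*12=132 best=132 * → l++
[3,14] min(6,13)*11=66 best=132 → l++
[4,14] min(16,13)*10=130 best=132 → r--
[4,13] min(16,10)*9=90 best=132 → r--

l=4, r=12, best area=132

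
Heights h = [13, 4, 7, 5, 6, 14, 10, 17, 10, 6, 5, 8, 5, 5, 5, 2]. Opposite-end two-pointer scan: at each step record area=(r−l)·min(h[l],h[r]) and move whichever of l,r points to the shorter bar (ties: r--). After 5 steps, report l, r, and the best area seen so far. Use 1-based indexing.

[1,16] min(13,2)*15=30 best=30 * → r--
[1,15] min(13,5)*14=70 best=70 * → r--
[1,14] min(13,5)*13=65 best=70 → r--
[1,13] min(13,5)*12=60 best=70 → r--
[1,12] min(13,8)*11=88 best=88 * → r--

l=1, r=11, best area=88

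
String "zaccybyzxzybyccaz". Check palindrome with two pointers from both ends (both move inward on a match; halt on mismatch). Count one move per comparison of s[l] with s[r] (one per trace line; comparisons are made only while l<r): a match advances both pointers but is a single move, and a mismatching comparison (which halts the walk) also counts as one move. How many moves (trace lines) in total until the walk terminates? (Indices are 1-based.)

8 moves

l=1 r=17: 'z'=='z', l++,r--
l=2 r=16: 'a'=='a', l++,r--
l=3 r=15: 'c'=='c', l++,r--
l=4 r=14: 'c'=='c', l++,r--
l=5 r=13: 'y'=='y', l++,r--
l=6 r=12: 'b'=='b', l++,r--
l=7 r=11: 'y'=='y', l++,r--
l=8 r=10: 'z'=='z', l++,r--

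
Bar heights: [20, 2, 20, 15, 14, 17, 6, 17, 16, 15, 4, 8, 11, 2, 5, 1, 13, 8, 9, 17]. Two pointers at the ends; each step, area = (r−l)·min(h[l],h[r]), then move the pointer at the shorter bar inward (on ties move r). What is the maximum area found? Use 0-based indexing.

max area = 323

[0,19] min(20,17)*19=323 best=323 * → r--
[0,18] min(20,9)*18=162 best=323 → r--
[0,17] min(20,8)*17=136 best=323 → r--
[0,16] min(20,13)*16=208 best=323 → r--
[0,15] min(20,1)*15=15 best=323 → r--
[0,14] min(20,5)*14=70 best=323 → r--
[0,13] min(20,2)*13=26 best=323 → r--
[0,12] min(20,11)*12=132 best=323 → r--
[0,11] min(20,8)*11=88 best=323 → r--
[0,10] min(20,4)*10=40 best=323 → r--
[0,9] min(20,15)*9=135 best=323 → r--
[0,8] min(20,16)*8=128 best=323 → r--
[0,7] min(20,17)*7=119 best=323 → r--
[0,6] min(20,6)*6=36 best=323 → r--
[0,5] min(20,17)*5=85 best=323 → r--
[0,4] min(20,14)*4=56 best=323 → r--
[0,3] min(20,15)*3=45 best=323 → r--
[0,2] min(20,20)*2=40 best=323 → r--
[0,1] min(20,2)*1=2 best=323 → r--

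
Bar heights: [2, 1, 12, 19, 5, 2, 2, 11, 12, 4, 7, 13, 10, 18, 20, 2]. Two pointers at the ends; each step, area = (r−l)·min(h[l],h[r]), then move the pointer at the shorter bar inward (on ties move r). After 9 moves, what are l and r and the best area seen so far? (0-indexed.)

l=8, r=14, best area=209

[0,15] min(2,2)*15=30 best=30 * → r--
[0,14] min(2,20)*14=28 best=30 → l++
[1,14] min(1,20)*13=13 best=30 → l++
[2,14] min(12,20)*12=144 best=144 * → l++
[3,14] min(19,20)*11=209 best=209 * → l++
[4,14] min(5,20)*10=50 best=209 → l++
[5,14] min(2,20)*9=18 best=209 → l++
[6,14] min(2,20)*8=16 best=209 → l++
[7,14] min(11,20)*7=77 best=209 → l++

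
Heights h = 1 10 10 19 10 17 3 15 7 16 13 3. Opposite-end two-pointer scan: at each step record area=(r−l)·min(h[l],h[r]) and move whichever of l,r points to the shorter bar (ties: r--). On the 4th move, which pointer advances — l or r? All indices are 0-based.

[0,11] min(1,3)*11=11 best=11 * → l++
[1,11] min(10,3)*10=30 best=30 * → r--
[1,10] min(10,13)*9=90 best=90 * → l++
[2,10] min(10,13)*8=80 best=90 → l++

l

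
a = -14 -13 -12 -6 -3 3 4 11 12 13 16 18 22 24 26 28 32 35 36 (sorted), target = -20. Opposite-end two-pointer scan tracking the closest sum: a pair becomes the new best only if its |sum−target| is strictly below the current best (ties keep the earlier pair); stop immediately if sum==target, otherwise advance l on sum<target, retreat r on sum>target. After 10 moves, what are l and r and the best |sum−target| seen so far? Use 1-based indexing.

l=1 r=19: -14+36=22 d=42 *, r--
l=1 r=18: -14+35=21 d=41 *, r--
l=1 r=17: -14+32=18 d=38 *, r--
l=1 r=16: -14+28=14 d=34 *, r--
l=1 r=15: -14+26=12 d=32 *, r--
l=1 r=14: -14+24=10 d=30 *, r--
l=1 r=13: -14+22=8 d=28 *, r--
l=1 r=12: -14+18=4 d=24 *, r--
l=1 r=11: -14+16=2 d=22 *, r--
l=1 r=10: -14+13=-1 d=19 *, r--

l=1, r=9, best |Δ|=19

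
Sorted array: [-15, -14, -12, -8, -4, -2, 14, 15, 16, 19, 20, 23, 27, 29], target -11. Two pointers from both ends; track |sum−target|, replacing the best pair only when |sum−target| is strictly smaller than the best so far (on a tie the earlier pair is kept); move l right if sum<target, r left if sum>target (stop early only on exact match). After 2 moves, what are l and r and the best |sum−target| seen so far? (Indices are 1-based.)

[1,14] -15+29=14 d=25 * → r--
[1,13] -15+27=12 d=23 * → r--

l=1, r=12, best |Δ|=23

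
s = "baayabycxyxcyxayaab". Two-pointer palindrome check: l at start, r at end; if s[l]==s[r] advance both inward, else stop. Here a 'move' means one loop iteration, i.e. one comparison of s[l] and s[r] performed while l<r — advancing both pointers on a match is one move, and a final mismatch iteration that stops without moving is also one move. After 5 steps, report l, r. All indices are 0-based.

l=5, r=13

[0,18] 'b'=='b' → l++,r--
[1,17] 'a'=='a' → l++,r--
[2,16] 'a'=='a' → l++,r--
[3,15] 'y'=='y' → l++,r--
[4,14] 'a'=='a' → l++,r--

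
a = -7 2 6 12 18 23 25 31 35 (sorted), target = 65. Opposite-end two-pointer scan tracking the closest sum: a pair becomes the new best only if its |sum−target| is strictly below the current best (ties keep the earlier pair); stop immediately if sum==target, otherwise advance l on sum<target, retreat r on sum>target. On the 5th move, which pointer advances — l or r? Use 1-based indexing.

l

l=1 r=9: -7+35=28 d=37 *, l++
l=2 r=9: 2+35=37 d=28 *, l++
l=3 r=9: 6+35=41 d=24 *, l++
l=4 r=9: 12+35=47 d=18 *, l++
l=5 r=9: 18+35=53 d=12 *, l++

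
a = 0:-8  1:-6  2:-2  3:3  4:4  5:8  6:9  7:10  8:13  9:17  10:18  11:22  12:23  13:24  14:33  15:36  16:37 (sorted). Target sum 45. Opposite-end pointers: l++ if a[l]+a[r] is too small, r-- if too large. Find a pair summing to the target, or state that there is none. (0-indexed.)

[0,16] -8+37=29 <45 → l++
[1,16] -6+37=31 <45 → l++
[2,16] -2+37=35 <45 → l++
[3,16] 3+37=40 <45 → l++
[4,16] 4+37=41 <45 → l++
[5,16] 8+37=45 → found

(8, 37)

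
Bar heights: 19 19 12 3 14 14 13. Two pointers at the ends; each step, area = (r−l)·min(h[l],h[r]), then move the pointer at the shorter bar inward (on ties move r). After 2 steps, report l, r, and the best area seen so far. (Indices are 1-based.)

l=1 r=7: min(19,13)*6=78 best=78 *, r--
l=1 r=6: min(19,14)*5=70 best=78, r--

l=1, r=5, best area=78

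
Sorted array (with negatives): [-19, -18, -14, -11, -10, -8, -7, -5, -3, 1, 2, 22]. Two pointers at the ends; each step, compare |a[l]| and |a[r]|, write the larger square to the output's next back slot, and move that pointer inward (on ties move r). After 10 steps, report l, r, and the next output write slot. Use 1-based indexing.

l=1 r=12: |-19|<=|22| out[12]=484, r--
l=1 r=11: |-19|>|2| out[11]=361, l++
l=2 r=11: |-18|>|2| out[10]=324, l++
l=3 r=11: |-14|>|2| out[9]=196, l++
l=4 r=11: |-11|>|2| out[8]=121, l++
l=5 r=11: |-10|>|2| out[7]=100, l++
l=6 r=11: |-8|>|2| out[6]=64, l++
l=7 r=11: |-7|>|2| out[5]=49, l++
l=8 r=11: |-5|>|2| out[4]=25, l++
l=9 r=11: |-3|>|2| out[3]=9, l++

l=10, r=11, next write slot=2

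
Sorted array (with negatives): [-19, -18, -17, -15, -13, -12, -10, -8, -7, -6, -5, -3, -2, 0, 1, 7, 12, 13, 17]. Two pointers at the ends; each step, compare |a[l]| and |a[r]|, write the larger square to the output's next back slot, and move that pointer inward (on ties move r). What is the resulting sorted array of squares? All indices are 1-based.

[0, 1, 4, 9, 25, 36, 49, 49, 64, 100, 144, 144, 169, 169, 225, 289, 289, 324, 361]

[1,19] |-19|>|17| out[19]=361 → l++
[2,19] |-18|>|17| out[18]=324 → l++
[3,19] |-17|<=|17| out[17]=289 → r--
[3,18] |-17|>|13| out[16]=289 → l++
[4,18] |-15|>|13| out[15]=225 → l++
[5,18] |-13|<=|13| out[14]=169 → r--
[5,17] |-13|>|12| out[13]=169 → l++
[6,17] |-12|<=|12| out[12]=144 → r--
[6,16] |-12|>|7| out[11]=144 → l++
[7,16] |-10|>|7| out[10]=100 → l++
[8,16] |-8|>|7| out[9]=64 → l++
[9,16] |-7|<=|7| out[8]=49 → r--
[9,15] |-7|>|1| out[7]=49 → l++
[10,15] |-6|>|1| out[6]=36 → l++
[11,15] |-5|>|1| out[5]=25 → l++
[12,15] |-3|>|1| out[4]=9 → l++
[13,15] |-2|>|1| out[3]=4 → l++
[14,15] |0|<=|1| out[2]=1 → r--
[14,14] |0|<=|0| out[1]=0 → r--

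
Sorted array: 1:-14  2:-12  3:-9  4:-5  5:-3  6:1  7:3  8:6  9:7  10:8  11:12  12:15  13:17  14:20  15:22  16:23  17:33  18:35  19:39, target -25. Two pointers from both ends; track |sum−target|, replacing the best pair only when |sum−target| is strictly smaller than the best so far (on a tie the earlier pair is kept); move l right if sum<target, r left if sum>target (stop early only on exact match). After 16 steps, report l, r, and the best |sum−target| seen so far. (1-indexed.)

l=1, r=3, best |Δ|=6

l=1 r=19: -14+39=25 d=50 *, r--
l=1 r=18: -14+35=21 d=46 *, r--
l=1 r=17: -14+33=19 d=44 *, r--
l=1 r=16: -14+23=9 d=34 *, r--
l=1 r=15: -14+22=8 d=33 *, r--
l=1 r=14: -14+20=6 d=31 *, r--
l=1 r=13: -14+17=3 d=28 *, r--
l=1 r=12: -14+15=1 d=26 *, r--
l=1 r=11: -14+12=-2 d=23 *, r--
l=1 r=10: -14+8=-6 d=19 *, r--
l=1 r=9: -14+7=-7 d=18 *, r--
l=1 r=8: -14+6=-8 d=17 *, r--
l=1 r=7: -14+3=-11 d=14 *, r--
l=1 r=6: -14+1=-13 d=12 *, r--
l=1 r=5: -14+-3=-17 d=8 *, r--
l=1 r=4: -14+-5=-19 d=6 *, r--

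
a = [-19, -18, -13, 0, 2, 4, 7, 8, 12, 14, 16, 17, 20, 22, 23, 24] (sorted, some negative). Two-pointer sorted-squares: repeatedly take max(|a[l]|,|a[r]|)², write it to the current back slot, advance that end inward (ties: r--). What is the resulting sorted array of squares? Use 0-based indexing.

[0, 4, 16, 49, 64, 144, 169, 196, 256, 289, 324, 361, 400, 484, 529, 576]

l=0 r=15: |-19|<=|24| out[15]=576, r--
l=0 r=14: |-19|<=|23| out[14]=529, r--
l=0 r=13: |-19|<=|22| out[13]=484, r--
l=0 r=12: |-19|<=|20| out[12]=400, r--
l=0 r=11: |-19|>|17| out[11]=361, l++
l=1 r=11: |-18|>|17| out[10]=324, l++
l=2 r=11: |-13|<=|17| out[9]=289, r--
l=2 r=10: |-13|<=|16| out[8]=256, r--
l=2 r=9: |-13|<=|14| out[7]=196, r--
l=2 r=8: |-13|>|12| out[6]=169, l++
l=3 r=8: |0|<=|12| out[5]=144, r--
l=3 r=7: |0|<=|8| out[4]=64, r--
l=3 r=6: |0|<=|7| out[3]=49, r--
l=3 r=5: |0|<=|4| out[2]=16, r--
l=3 r=4: |0|<=|2| out[1]=4, r--
l=3 r=3: |0|<=|0| out[0]=0, r--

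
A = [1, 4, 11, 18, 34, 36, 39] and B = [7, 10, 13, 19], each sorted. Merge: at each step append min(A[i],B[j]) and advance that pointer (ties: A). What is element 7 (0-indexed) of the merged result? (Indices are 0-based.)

[i=0,j=0] A[i]=1<=B[j]=7 take 1 → i++
[i=1,j=0] A[i]=4<=B[j]=7 take 4 → i++
[i=2,j=0] A[i]=11>B[j]=7 take 7 → j++
[i=2,j=1] A[i]=11>B[j]=10 take 10 → j++
[i=2,j=2] A[i]=11<=B[j]=13 take 11 → i++
[i=3,j=2] A[i]=18>B[j]=13 take 13 → j++
[i=3,j=3] A[i]=18<=B[j]=19 take 18 → i++
[i=4,j=3] A[i]=34>B[j]=19 take 19 → j++
[i=4,j=4] B done, take A[i]=34 → i++
[i=5,j=4] B done, take A[i]=36 → i++
[i=6,j=4] B done, take A[i]=39 → i++

merged[7] = 19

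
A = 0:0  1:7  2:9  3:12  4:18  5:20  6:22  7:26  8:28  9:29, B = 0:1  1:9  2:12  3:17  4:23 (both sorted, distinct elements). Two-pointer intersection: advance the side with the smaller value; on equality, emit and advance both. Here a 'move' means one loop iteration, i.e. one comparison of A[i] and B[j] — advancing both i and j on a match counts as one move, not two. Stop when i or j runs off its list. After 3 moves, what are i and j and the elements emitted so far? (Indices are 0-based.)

i=0 j=0: 0<1, i++
i=1 j=0: 7>1, j++
i=1 j=1: 7<9, i++

i=2, j=1, emitted=[]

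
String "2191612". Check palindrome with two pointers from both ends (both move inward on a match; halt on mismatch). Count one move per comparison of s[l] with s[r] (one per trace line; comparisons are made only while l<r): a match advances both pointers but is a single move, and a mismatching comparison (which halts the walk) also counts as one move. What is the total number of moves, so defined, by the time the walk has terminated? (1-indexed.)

l=1 r=7: '2'=='2', l++,r--
l=2 r=6: '1'=='1', l++,r--
l=3 r=5: '9'!='6', stop

3 moves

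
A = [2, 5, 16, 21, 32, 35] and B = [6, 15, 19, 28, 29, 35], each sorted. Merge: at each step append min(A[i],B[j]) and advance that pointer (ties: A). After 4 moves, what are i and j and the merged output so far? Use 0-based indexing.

i=0 j=0: A[i]=2<=B[j]=6 take 2, i++
i=1 j=0: A[i]=5<=B[j]=6 take 5, i++
i=2 j=0: A[i]=16>B[j]=6 take 6, j++
i=2 j=1: A[i]=16>B[j]=15 take 15, j++

i=2, j=2, merged so far=[2, 5, 6, 15]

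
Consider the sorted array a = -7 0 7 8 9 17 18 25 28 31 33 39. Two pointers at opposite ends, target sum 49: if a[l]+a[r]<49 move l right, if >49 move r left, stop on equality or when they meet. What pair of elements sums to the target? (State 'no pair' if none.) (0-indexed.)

[0,11] -7+39=32 <49 → l++
[1,11] 0+39=39 <49 → l++
[2,11] 7+39=46 <49 → l++
[3,11] 8+39=47 <49 → l++
[4,11] 9+39=48 <49 → l++
[5,11] 17+39=56 >49 → r--
[5,10] 17+33=50 >49 → r--
[5,9] 17+31=48 <49 → l++
[6,9] 18+31=49 → found

(18, 31)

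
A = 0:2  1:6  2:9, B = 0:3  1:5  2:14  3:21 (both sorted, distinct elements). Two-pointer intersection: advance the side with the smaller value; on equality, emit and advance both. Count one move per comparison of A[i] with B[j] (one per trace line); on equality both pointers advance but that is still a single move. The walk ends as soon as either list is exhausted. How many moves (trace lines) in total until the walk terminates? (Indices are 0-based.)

[i=0,j=0] 2<3 → i++
[i=1,j=0] 6>3 → j++
[i=1,j=1] 6>5 → j++
[i=1,j=2] 6<14 → i++
[i=2,j=2] 9<14 → i++

5 moves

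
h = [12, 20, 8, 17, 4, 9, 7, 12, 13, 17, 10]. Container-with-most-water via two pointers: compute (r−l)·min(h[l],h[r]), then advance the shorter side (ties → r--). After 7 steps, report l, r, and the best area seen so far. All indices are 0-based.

[0,10] min(12,10)*10=100 best=100 * → r--
[0,9] min(12,17)*9=108 best=108 * → l++
[1,9] min(20,17)*8=136 best=136 * → r--
[1,8] min(20,13)*7=91 best=136 → r--
[1,7] min(20,12)*6=72 best=136 → r--
[1,6] min(20,7)*5=35 best=136 → r--
[1,5] min(20,9)*4=36 best=136 → r--

l=1, r=4, best area=136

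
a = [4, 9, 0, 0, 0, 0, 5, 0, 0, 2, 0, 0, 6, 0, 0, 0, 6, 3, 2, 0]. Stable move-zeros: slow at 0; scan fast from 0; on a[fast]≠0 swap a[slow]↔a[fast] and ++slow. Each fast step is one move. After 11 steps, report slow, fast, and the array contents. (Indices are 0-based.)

slow=0 fast=0: a[fast]=4≠0 swap→a[0]=4, slow++,fast++
slow=1 fast=1: a[fast]=9≠0 swap→a[1]=9, slow++,fast++
slow=2 fast=2: a[fast]=0, fast++
slow=2 fast=3: a[fast]=0, fast++
slow=2 fast=4: a[fast]=0, fast++
slow=2 fast=5: a[fast]=0, fast++
slow=2 fast=6: a[fast]=5≠0 swap→a[2]=5, slow++,fast++
slow=3 fast=7: a[fast]=0, fast++
slow=3 fast=8: a[fast]=0, fast++
slow=3 fast=9: a[fast]=2≠0 swap→a[3]=2, slow++,fast++
slow=4 fast=10: a[fast]=0, fast++

slow=4, fast=11, a=[4, 9, 5, 2, 0, 0, 0, 0, 0, 0, 0, 0, 6, 0, 0, 0, 6, 3, 2, 0]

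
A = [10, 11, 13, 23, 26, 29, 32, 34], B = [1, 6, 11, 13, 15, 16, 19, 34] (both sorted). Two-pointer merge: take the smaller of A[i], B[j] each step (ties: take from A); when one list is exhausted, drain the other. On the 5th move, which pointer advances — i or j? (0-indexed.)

j

i=0 j=0: A[i]=10>B[j]=1 take 1, j++
i=0 j=1: A[i]=10>B[j]=6 take 6, j++
i=0 j=2: A[i]=10<=B[j]=11 take 10, i++
i=1 j=2: A[i]=11<=B[j]=11 take 11, i++
i=2 j=2: A[i]=13>B[j]=11 take 11, j++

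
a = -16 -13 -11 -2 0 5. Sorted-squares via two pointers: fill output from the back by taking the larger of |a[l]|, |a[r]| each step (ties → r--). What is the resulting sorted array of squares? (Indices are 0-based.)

[0,5] |-16|>|5| out[5]=256 → l++
[1,5] |-13|>|5| out[4]=169 → l++
[2,5] |-11|>|5| out[3]=121 → l++
[3,5] |-2|<=|5| out[2]=25 → r--
[3,4] |-2|>|0| out[1]=4 → l++
[4,4] |0|<=|0| out[0]=0 → r--

[0, 4, 25, 121, 169, 256]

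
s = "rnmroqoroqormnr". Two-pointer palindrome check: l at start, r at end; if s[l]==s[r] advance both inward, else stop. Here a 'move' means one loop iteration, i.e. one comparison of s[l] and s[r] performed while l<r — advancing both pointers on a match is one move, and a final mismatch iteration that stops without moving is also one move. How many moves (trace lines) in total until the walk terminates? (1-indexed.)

7 moves

l=1 r=15: 'r'=='r', l++,r--
l=2 r=14: 'n'=='n', l++,r--
l=3 r=13: 'm'=='m', l++,r--
l=4 r=12: 'r'=='r', l++,r--
l=5 r=11: 'o'=='o', l++,r--
l=6 r=10: 'q'=='q', l++,r--
l=7 r=9: 'o'=='o', l++,r--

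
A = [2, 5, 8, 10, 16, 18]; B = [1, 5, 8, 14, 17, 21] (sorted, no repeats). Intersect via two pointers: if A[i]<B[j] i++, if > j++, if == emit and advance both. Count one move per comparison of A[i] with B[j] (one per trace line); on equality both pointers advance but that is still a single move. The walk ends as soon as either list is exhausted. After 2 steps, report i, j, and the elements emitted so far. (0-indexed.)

[i=0,j=0] 2>1 → j++
[i=0,j=1] 2<5 → i++

i=1, j=1, emitted=[]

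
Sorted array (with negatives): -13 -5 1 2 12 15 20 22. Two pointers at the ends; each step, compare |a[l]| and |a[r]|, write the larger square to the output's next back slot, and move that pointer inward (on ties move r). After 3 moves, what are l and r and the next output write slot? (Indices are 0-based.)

l=0, r=4, next write slot=4

l=0 r=7: |-13|<=|22| out[7]=484, r--
l=0 r=6: |-13|<=|20| out[6]=400, r--
l=0 r=5: |-13|<=|15| out[5]=225, r--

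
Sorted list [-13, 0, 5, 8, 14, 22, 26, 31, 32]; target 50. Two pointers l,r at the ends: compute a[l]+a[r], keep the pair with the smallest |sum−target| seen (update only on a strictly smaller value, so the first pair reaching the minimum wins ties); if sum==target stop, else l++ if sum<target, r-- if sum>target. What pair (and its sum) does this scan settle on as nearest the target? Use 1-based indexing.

l=1 r=9: -13+32=19 d=31 *, l++
l=2 r=9: 0+32=32 d=18 *, l++
l=3 r=9: 5+32=37 d=13 *, l++
l=4 r=9: 8+32=40 d=10 *, l++
l=5 r=9: 14+32=46 d=4 *, l++
l=6 r=9: 22+32=54 d=4, r--
l=6 r=8: 22+31=53 d=3 *, r--
l=6 r=7: 22+26=48 d=2 *, l++

pair (22, 26) with sum 48 (|Δ|=2)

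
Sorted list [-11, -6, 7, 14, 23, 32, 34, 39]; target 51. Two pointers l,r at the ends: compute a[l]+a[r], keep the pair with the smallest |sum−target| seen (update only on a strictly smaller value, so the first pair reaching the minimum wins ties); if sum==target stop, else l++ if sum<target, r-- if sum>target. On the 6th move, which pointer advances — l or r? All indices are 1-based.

r

[1,8] -11+39=28 d=23 * → l++
[2,8] -6+39=33 d=18 * → l++
[3,8] 7+39=46 d=5 * → l++
[4,8] 14+39=53 d=2 * → r--
[4,7] 14+34=48 d=3 → l++
[5,7] 23+34=57 d=6 → r--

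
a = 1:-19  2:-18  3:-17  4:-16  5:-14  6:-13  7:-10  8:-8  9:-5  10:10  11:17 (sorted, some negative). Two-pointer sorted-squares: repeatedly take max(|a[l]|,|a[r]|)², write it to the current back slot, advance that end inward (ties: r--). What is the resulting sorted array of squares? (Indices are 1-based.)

[25, 64, 100, 100, 169, 196, 256, 289, 289, 324, 361]

l=1 r=11: |-19|>|17| out[11]=361, l++
l=2 r=11: |-18|>|17| out[10]=324, l++
l=3 r=11: |-17|<=|17| out[9]=289, r--
l=3 r=10: |-17|>|10| out[8]=289, l++
l=4 r=10: |-16|>|10| out[7]=256, l++
l=5 r=10: |-14|>|10| out[6]=196, l++
l=6 r=10: |-13|>|10| out[5]=169, l++
l=7 r=10: |-10|<=|10| out[4]=100, r--
l=7 r=9: |-10|>|-5| out[3]=100, l++
l=8 r=9: |-8|>|-5| out[2]=64, l++
l=9 r=9: |-5|<=|-5| out[1]=25, r--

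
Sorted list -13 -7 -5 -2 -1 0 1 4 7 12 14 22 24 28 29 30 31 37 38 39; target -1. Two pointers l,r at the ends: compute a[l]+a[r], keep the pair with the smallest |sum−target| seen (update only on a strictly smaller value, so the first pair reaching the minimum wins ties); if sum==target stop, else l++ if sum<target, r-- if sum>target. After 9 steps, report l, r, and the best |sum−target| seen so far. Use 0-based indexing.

l=0, r=10, best |Δ|=10

l=0 r=19: -13+39=26 d=27 *, r--
l=0 r=18: -13+38=25 d=26 *, r--
l=0 r=17: -13+37=24 d=25 *, r--
l=0 r=16: -13+31=18 d=19 *, r--
l=0 r=15: -13+30=17 d=18 *, r--
l=0 r=14: -13+29=16 d=17 *, r--
l=0 r=13: -13+28=15 d=16 *, r--
l=0 r=12: -13+24=11 d=12 *, r--
l=0 r=11: -13+22=9 d=10 *, r--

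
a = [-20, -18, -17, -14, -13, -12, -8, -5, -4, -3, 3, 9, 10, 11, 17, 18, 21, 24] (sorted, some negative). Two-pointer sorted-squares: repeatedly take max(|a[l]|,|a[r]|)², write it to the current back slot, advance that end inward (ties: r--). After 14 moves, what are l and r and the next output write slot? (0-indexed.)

l=7, r=10, next write slot=3

l=0 r=17: |-20|<=|24| out[17]=576, r--
l=0 r=16: |-20|<=|21| out[16]=441, r--
l=0 r=15: |-20|>|18| out[15]=400, l++
l=1 r=15: |-18|<=|18| out[14]=324, r--
l=1 r=14: |-18|>|17| out[13]=324, l++
l=2 r=14: |-17|<=|17| out[12]=289, r--
l=2 r=13: |-17|>|11| out[11]=289, l++
l=3 r=13: |-14|>|11| out[10]=196, l++
l=4 r=13: |-13|>|11| out[9]=169, l++
l=5 r=13: |-12|>|11| out[8]=144, l++
l=6 r=13: |-8|<=|11| out[7]=121, r--
l=6 r=12: |-8|<=|10| out[6]=100, r--
l=6 r=11: |-8|<=|9| out[5]=81, r--
l=6 r=10: |-8|>|3| out[4]=64, l++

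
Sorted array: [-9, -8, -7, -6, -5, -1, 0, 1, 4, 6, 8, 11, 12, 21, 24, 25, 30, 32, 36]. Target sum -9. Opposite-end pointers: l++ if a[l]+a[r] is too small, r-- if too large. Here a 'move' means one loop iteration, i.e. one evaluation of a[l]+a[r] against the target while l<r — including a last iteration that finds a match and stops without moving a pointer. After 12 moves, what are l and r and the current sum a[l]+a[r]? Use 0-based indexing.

l=0 r=18: -9+36=27 >-9, r--
l=0 r=17: -9+32=23 >-9, r--
l=0 r=16: -9+30=21 >-9, r--
l=0 r=15: -9+25=16 >-9, r--
l=0 r=14: -9+24=15 >-9, r--
l=0 r=13: -9+21=12 >-9, r--
l=0 r=12: -9+12=3 >-9, r--
l=0 r=11: -9+11=2 >-9, r--
l=0 r=10: -9+8=-1 >-9, r--
l=0 r=9: -9+6=-3 >-9, r--
l=0 r=8: -9+4=-5 >-9, r--
l=0 r=7: -9+1=-8 >-9, r--

l=0, r=6, sum=-9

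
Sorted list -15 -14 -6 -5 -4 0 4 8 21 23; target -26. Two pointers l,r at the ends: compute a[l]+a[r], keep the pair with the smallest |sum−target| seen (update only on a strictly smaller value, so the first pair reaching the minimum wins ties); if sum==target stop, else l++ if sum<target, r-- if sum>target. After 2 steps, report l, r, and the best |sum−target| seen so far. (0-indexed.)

l=0 r=9: -15+23=8 d=34 *, r--
l=0 r=8: -15+21=6 d=32 *, r--

l=0, r=7, best |Δ|=32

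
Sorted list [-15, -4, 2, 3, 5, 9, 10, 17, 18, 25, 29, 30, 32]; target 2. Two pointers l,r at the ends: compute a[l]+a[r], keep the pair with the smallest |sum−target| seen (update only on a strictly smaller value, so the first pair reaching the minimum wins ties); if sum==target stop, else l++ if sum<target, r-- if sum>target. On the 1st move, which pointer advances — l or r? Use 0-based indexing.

[0,12] -15+32=17 d=15 * → r--

r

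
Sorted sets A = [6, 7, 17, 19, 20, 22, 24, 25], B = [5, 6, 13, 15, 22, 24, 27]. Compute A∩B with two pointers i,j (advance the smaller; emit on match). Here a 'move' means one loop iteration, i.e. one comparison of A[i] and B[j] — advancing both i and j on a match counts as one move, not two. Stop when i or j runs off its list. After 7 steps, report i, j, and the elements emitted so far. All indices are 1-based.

i=1 j=1: 6>5, j++
i=1 j=2: 6==6 emit, i++,j++
i=2 j=3: 7<13, i++
i=3 j=3: 17>13, j++
i=3 j=4: 17>15, j++
i=3 j=5: 17<22, i++
i=4 j=5: 19<22, i++

i=5, j=5, emitted=[6]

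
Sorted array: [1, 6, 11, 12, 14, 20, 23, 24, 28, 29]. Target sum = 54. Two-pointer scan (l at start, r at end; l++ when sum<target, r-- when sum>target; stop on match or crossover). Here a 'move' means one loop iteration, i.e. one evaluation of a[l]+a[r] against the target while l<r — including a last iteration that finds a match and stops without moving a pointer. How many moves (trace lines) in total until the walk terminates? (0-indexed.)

9 moves

l=0 r=9: 1+29=30 <54, l++
l=1 r=9: 6+29=35 <54, l++
l=2 r=9: 11+29=40 <54, l++
l=3 r=9: 12+29=41 <54, l++
l=4 r=9: 14+29=43 <54, l++
l=5 r=9: 20+29=49 <54, l++
l=6 r=9: 23+29=52 <54, l++
l=7 r=9: 24+29=53 <54, l++
l=8 r=9: 28+29=57 >54, r--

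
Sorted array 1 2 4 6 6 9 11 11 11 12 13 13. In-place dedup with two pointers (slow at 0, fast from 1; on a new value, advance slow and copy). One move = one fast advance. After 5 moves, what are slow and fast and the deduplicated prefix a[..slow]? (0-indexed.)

slow=0 fast=1: a[fast]=2≠a[slow]=1 write a[1]=2, slow++,fast++
slow=1 fast=2: a[fast]=4≠a[slow]=2 write a[2]=4, slow++,fast++
slow=2 fast=3: a[fast]=6≠a[slow]=4 write a[3]=6, slow++,fast++
slow=3 fast=4: a[fast]=6=a[slow] dup, fast++
slow=3 fast=5: a[fast]=9≠a[slow]=6 write a[4]=9, slow++,fast++

slow=4, fast=6, prefix=[1, 2, 4, 6, 9]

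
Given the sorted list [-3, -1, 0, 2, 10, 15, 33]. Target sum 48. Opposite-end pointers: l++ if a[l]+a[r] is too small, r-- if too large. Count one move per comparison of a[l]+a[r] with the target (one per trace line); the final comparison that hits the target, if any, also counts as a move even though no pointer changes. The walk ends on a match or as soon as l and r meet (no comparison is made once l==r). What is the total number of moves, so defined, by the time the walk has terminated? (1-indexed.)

[1,7] -3+33=30 <48 → l++
[2,7] -1+33=32 <48 → l++
[3,7] 0+33=33 <48 → l++
[4,7] 2+33=35 <48 → l++
[5,7] 10+33=43 <48 → l++
[6,7] 15+33=48 → found

6 moves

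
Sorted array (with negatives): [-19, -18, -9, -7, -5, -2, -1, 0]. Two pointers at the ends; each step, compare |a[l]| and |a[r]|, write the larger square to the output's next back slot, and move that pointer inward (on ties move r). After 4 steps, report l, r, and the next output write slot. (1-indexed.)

[1,8] |-19|>|0| out[8]=361 → l++
[2,8] |-18|>|0| out[7]=324 → l++
[3,8] |-9|>|0| out[6]=81 → l++
[4,8] |-7|>|0| out[5]=49 → l++

l=5, r=8, next write slot=4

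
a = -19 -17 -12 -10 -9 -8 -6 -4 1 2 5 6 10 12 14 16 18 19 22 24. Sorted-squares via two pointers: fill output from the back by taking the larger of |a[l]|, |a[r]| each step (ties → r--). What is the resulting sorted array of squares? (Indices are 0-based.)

l=0 r=19: |-19|<=|24| out[19]=576, r--
l=0 r=18: |-19|<=|22| out[18]=484, r--
l=0 r=17: |-19|<=|19| out[17]=361, r--
l=0 r=16: |-19|>|18| out[16]=361, l++
l=1 r=16: |-17|<=|18| out[15]=324, r--
l=1 r=15: |-17|>|16| out[14]=289, l++
l=2 r=15: |-12|<=|16| out[13]=256, r--
l=2 r=14: |-12|<=|14| out[12]=196, r--
l=2 r=13: |-12|<=|12| out[11]=144, r--
l=2 r=12: |-12|>|10| out[10]=144, l++
l=3 r=12: |-10|<=|10| out[9]=100, r--
l=3 r=11: |-10|>|6| out[8]=100, l++
l=4 r=11: |-9|>|6| out[7]=81, l++
l=5 r=11: |-8|>|6| out[6]=64, l++
l=6 r=11: |-6|<=|6| out[5]=36, r--
l=6 r=10: |-6|>|5| out[4]=36, l++
l=7 r=10: |-4|<=|5| out[3]=25, r--
l=7 r=9: |-4|>|2| out[2]=16, l++
l=8 r=9: |1|<=|2| out[1]=4, r--
l=8 r=8: |1|<=|1| out[0]=1, r--

[1, 4, 16, 25, 36, 36, 64, 81, 100, 100, 144, 144, 196, 256, 289, 324, 361, 361, 484, 576]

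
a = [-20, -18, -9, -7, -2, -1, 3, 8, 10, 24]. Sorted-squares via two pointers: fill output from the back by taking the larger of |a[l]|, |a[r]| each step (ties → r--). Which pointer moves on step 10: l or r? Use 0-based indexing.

l=0 r=9: |-20|<=|24| out[9]=576, r--
l=0 r=8: |-20|>|10| out[8]=400, l++
l=1 r=8: |-18|>|10| out[7]=324, l++
l=2 r=8: |-9|<=|10| out[6]=100, r--
l=2 r=7: |-9|>|8| out[5]=81, l++
l=3 r=7: |-7|<=|8| out[4]=64, r--
l=3 r=6: |-7|>|3| out[3]=49, l++
l=4 r=6: |-2|<=|3| out[2]=9, r--
l=4 r=5: |-2|>|-1| out[1]=4, l++
l=5 r=5: |-1|<=|-1| out[0]=1, r--

r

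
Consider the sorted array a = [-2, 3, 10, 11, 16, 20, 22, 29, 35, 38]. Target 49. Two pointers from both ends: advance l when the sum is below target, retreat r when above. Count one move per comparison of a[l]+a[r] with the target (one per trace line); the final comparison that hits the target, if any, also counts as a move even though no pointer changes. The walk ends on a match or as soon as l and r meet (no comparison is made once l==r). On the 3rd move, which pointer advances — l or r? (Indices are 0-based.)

l=0 r=9: -2+38=36 <49, l++
l=1 r=9: 3+38=41 <49, l++
l=2 r=9: 10+38=48 <49, l++

l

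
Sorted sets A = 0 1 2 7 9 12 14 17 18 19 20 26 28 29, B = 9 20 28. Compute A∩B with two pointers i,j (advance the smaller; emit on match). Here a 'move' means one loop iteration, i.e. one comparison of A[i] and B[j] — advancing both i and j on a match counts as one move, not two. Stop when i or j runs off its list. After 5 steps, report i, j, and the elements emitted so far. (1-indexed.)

i=6, j=2, emitted=[9]

i=1 j=1: 0<9, i++
i=2 j=1: 1<9, i++
i=3 j=1: 2<9, i++
i=4 j=1: 7<9, i++
i=5 j=1: 9==9 emit, i++,j++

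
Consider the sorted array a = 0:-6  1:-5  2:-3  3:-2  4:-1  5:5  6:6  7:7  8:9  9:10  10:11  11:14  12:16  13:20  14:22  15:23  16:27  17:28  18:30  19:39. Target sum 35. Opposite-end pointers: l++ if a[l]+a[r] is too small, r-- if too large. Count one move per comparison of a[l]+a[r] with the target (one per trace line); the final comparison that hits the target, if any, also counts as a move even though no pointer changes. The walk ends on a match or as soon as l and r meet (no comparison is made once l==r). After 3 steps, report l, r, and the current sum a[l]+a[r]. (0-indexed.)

l=2, r=18, sum=27

l=0 r=19: -6+39=33 <35, l++
l=1 r=19: -5+39=34 <35, l++
l=2 r=19: -3+39=36 >35, r--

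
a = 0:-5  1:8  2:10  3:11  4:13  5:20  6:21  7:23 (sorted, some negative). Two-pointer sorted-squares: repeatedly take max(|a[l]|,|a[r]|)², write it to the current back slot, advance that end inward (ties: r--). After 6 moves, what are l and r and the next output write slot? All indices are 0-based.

l=0, r=1, next write slot=1

[0,7] |-5|<=|23| out[7]=529 → r--
[0,6] |-5|<=|21| out[6]=441 → r--
[0,5] |-5|<=|20| out[5]=400 → r--
[0,4] |-5|<=|13| out[4]=169 → r--
[0,3] |-5|<=|11| out[3]=121 → r--
[0,2] |-5|<=|10| out[2]=100 → r--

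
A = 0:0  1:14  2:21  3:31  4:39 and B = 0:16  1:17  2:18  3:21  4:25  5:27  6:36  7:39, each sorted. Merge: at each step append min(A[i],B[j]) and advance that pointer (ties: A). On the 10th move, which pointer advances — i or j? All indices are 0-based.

i=0 j=0: A[i]=0<=B[j]=16 take 0, i++
i=1 j=0: A[i]=14<=B[j]=16 take 14, i++
i=2 j=0: A[i]=21>B[j]=16 take 16, j++
i=2 j=1: A[i]=21>B[j]=17 take 17, j++
i=2 j=2: A[i]=21>B[j]=18 take 18, j++
i=2 j=3: A[i]=21<=B[j]=21 take 21, i++
i=3 j=3: A[i]=31>B[j]=21 take 21, j++
i=3 j=4: A[i]=31>B[j]=25 take 25, j++
i=3 j=5: A[i]=31>B[j]=27 take 27, j++
i=3 j=6: A[i]=31<=B[j]=36 take 31, i++

i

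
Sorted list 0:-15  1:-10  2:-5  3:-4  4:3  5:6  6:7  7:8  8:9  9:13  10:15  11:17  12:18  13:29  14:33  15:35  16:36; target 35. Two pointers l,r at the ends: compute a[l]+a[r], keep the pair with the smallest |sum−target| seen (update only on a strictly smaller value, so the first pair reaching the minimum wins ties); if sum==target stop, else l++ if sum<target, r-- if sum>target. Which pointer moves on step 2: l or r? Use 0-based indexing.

[0,16] -15+36=21 d=14 * → l++
[1,16] -10+36=26 d=9 * → l++

l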